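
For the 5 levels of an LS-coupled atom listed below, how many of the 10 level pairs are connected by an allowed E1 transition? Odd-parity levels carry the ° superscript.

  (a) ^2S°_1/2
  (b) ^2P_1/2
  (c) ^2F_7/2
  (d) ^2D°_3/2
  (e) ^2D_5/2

(a)–(b): allowed.
(a)–(c): forbidden (ΔL, ΔJ).
(a)–(d): forbidden (parity, ΔL).
(a)–(e): forbidden (ΔL, ΔJ).
(b)–(c): forbidden (parity, ΔL, ΔJ).
(b)–(d): allowed.
(b)–(e): forbidden (parity, ΔJ).
(c)–(d): forbidden (ΔJ).
(c)–(e): forbidden (parity).
(d)–(e): allowed.
Allowed pairs: 3 of 10.

3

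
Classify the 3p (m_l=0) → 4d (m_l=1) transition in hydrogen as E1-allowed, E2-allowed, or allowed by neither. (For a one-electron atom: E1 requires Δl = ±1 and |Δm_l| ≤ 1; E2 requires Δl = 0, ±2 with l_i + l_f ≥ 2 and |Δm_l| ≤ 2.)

E1

Δl = 2 − 1 = +1; l_i + l_f = 3.
Δm_l = +1.
E1 (Δl = ±1, |Δm_l| ≤ 1): satisfied.
E2 (Δl = 0,±2, l_i+l_f ≥ 2, |Δm_l| ≤ 2): not satisfied.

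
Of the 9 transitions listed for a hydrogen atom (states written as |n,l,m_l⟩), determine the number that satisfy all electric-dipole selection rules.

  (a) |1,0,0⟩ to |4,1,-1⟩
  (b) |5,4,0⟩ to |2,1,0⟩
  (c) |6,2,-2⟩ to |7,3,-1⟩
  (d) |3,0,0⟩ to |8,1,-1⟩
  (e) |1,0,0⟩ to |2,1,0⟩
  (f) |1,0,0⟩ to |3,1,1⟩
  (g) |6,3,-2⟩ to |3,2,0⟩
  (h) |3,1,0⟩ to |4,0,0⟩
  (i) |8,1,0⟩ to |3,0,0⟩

7

(a) allowed
(b) forbidden — Δl = -3 (E1 requires Δl = ±1)
(c) allowed
(d) allowed
(e) allowed
(f) allowed
(g) forbidden — Δm_l = +2 (E1 requires Δm_l = 0, ±1)
(h) allowed
(i) allowed
Total allowed: 7 of 9.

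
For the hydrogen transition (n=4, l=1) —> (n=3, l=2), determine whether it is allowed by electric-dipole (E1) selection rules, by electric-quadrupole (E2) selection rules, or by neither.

Δl = 2 − 1 = +1; l_i + l_f = 3.
E1 (Δl = ±1): satisfied.
E2 (Δl = 0,±2, l_i+l_f ≥ 2): not satisfied.

E1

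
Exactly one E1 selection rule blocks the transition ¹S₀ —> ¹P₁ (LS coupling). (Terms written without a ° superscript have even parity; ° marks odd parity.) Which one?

parity

Initial level: S=0, L=0, J=0, parity even. Final level: S=0, L=1, J=1, parity even.
Parity must change: even → even — fails.
ΔS = 0: S: 0 → 0 — ok.
ΔL = 0, ±1 (not L=0↔0): L: 0 → 1, ΔL = +1 — ok.
ΔJ = 0, ±1 (not J=0↔0): J: 0 → 1, ΔJ = +1 — ok.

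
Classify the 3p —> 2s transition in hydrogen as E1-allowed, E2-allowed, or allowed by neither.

Δl = 0 − 1 = -1; l_i + l_f = 1.
E1 (Δl = ±1): satisfied.
E2 (Δl = 0,±2, l_i+l_f ≥ 2): not satisfied.

E1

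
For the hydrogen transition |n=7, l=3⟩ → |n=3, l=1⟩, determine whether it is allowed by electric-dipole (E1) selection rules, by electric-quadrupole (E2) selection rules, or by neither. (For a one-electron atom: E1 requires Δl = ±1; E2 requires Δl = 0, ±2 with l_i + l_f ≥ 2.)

Δl = 1 − 3 = -2; l_i + l_f = 4.
E1 (Δl = ±1): not satisfied.
E2 (Δl = 0,±2, l_i+l_f ≥ 2): satisfied.

E2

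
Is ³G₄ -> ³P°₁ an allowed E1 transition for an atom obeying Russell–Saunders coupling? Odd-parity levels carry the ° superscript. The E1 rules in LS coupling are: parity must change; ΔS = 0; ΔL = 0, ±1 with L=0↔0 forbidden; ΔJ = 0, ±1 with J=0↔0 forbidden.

Reading off the term symbols: S 1→1, L 4→1, J 4→1, parity even→odd.
ΔL = 0, ±1 (not L=0↔0): L: 4 → 1, ΔL = -3 — violated.
ΔS = 0: S: 1 → 1 — satisfied.
ΔJ = 0, ±1 (not J=0↔0): J: 4 → 1, ΔJ = -3 — violated.
Parity must change: even → odd — satisfied.
Rule(s) violated: ΔL, ΔJ.

forbidden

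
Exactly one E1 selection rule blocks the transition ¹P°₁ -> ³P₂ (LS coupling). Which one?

the ΔS = 0 rule

Reading off the term symbols: S 0→1, L 1→1, J 1→2, parity odd→even.
Parity must change: odd → even — ok.
ΔS = 0: S: 0 → 1 — fails.
ΔL = 0, ±1 (not L=0↔0): L: 1 → 1, ΔL = +0 — ok.
ΔJ = 0, ±1 (not J=0↔0): J: 1 → 2, ΔJ = +1 — ok.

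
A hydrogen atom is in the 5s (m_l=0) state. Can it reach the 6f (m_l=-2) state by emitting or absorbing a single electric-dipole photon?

forbidden

Δl = 3 − 0 = +3; the E1 rule Δl = ±1 is fails.
Δm_l = -2 − (0) = -2. E1 requires Δm_l = 0, ±1: fails.
The transition is electric-dipole forbidden.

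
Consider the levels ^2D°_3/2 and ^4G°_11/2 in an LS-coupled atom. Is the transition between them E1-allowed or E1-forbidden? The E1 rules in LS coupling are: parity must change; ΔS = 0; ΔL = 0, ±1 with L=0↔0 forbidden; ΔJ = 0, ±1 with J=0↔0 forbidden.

ΔJ = 0, ±1 (not J=0↔0): J: 3/2 → 11/2, ΔJ = +4 — fails.
Parity must change: odd → odd — fails.
ΔL = 0, ±1 (not L=0↔0): L: 2 → 4, ΔL = +2 — fails.
ΔS = 0: S: 1/2 → 3/2 — fails.
Rule(s) violated: parity, ΔS, ΔL, ΔJ.

forbidden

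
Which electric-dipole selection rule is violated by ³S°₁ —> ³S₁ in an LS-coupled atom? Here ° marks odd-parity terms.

Initial level: S=1, L=0, J=1, parity odd. Final level: S=1, L=0, J=1, parity even.
ΔS = 0: S: 1 → 1 — passes.
ΔL = 0, ±1 (not L=0↔0): L: 0 → 0, ΔL = +0 — fails.
Parity must change: odd → even — passes.
ΔJ = 0, ±1 (not J=0↔0): J: 1 → 1, ΔJ = +0 — passes.

the L=0 ↔ L=0 exclusion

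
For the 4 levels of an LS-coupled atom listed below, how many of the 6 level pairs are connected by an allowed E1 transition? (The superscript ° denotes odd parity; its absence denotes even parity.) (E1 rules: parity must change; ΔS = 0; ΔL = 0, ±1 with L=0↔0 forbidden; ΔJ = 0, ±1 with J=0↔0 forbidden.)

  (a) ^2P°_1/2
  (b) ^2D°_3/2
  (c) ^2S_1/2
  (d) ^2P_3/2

3

(a)–(b): forbidden (parity).
(a)–(c): allowed.
(a)–(d): allowed.
(b)–(c): forbidden (ΔL).
(b)–(d): allowed.
(c)–(d): forbidden (parity).
Allowed pairs: 3 of 6.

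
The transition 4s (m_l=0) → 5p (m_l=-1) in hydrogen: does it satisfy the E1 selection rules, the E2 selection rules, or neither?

Δl = 1 − 0 = +1; l_i + l_f = 1.
Δm_l = -1.
E1 (Δl = ±1, |Δm_l| ≤ 1): satisfied.
E2 (Δl = 0,±2, l_i+l_f ≥ 2, |Δm_l| ≤ 2): not satisfied.

E1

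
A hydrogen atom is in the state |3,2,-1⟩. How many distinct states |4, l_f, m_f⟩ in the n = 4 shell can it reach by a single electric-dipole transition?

E1 requires Δl = ±1, so l_f ∈ {1, 3}; with 0 ≤ l_f ≤ n_f−1 = 3, the allowed l_f values are {1, 3}.
For l_f = 1: m_f ∈ {m_i−1, m_i, m_i+1} ∩ [−1, 1] = {-1, 0} → 2 states.
For l_f = 3: m_f ∈ {m_i−1, m_i, m_i+1} ∩ [−3, 3] = {-2, -1, 0} → 3 states.
Total: 5.

5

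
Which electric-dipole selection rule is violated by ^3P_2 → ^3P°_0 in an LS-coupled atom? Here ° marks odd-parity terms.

Parity must change: even → odd — ok.
ΔS = 0: S: 1 → 1 — ok.
ΔL = 0, ±1 (not L=0↔0): L: 1 → 1, ΔL = +0 — ok.
ΔJ = 0, ±1 (not J=0↔0): J: 2 → 0, ΔJ = -2 — fails.

the ΔJ = 0, ±1 rule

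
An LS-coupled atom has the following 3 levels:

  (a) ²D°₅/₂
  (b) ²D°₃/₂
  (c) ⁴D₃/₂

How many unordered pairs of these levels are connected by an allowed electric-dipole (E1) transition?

0

(a)–(b): forbidden (parity).
(a)–(c): forbidden (ΔS).
(b)–(c): forbidden (ΔS).
Allowed pairs: 0 of 3.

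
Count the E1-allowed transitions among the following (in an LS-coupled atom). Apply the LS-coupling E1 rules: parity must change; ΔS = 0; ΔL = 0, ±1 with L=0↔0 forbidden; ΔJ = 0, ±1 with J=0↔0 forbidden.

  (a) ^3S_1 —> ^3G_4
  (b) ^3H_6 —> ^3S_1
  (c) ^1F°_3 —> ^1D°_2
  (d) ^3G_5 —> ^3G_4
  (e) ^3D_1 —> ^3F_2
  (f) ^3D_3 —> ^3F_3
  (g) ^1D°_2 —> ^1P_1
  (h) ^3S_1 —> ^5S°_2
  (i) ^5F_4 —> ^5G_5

(a) forbidden (parity, ΔL, ΔJ fail)
(b) forbidden (parity, ΔL, ΔJ fail)
(c) forbidden (parity fails)
(d) forbidden (parity fails)
(e) forbidden (parity fails)
(f) forbidden (parity fails)
(g) allowed
(h) forbidden (ΔS, ΔL fail)
(i) forbidden (parity fails)
Total allowed: 1 of 9.

1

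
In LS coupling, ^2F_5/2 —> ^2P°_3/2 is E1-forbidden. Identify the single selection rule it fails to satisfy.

ΔL = 0, ±1 (not L=0↔0): L: 3 → 1, ΔL = -2 — violated.
ΔS = 0: S: 1/2 → 1/2 — satisfied.
ΔJ = 0, ±1 (not J=0↔0): J: 5/2 → 3/2, ΔJ = -1 — satisfied.
Parity must change: even → odd — satisfied.

the ΔL = 0, ±1 rule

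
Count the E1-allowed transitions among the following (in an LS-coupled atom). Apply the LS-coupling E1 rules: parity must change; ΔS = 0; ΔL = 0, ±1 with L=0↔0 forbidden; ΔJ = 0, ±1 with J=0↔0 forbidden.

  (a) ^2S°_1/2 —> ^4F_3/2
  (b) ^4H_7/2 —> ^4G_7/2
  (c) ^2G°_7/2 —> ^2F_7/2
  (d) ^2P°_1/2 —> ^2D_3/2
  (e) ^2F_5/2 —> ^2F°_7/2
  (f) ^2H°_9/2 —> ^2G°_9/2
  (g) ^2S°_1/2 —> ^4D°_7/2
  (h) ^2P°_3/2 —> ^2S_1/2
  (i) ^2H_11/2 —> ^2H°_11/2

(a) forbidden (ΔS, ΔL fail)
(b) forbidden (parity fails)
(c) allowed
(d) allowed
(e) allowed
(f) forbidden (parity fails)
(g) forbidden (parity, ΔS, ΔL, ΔJ fail)
(h) allowed
(i) allowed
Total allowed: 5 of 9.

5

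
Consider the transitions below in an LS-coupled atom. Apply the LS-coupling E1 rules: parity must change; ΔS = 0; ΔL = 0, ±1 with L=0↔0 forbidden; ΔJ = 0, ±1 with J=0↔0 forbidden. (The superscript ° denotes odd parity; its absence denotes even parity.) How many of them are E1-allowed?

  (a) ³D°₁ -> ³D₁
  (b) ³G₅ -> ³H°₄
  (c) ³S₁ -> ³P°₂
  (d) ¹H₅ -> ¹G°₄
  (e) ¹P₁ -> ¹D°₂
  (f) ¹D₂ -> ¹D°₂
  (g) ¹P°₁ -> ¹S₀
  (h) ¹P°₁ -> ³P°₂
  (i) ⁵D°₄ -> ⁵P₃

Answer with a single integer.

(a) allowed
(b) allowed
(c) allowed
(d) allowed
(e) allowed
(f) allowed
(g) allowed
(h) forbidden (parity, ΔS fail)
(i) allowed
Total allowed: 8 of 9.

8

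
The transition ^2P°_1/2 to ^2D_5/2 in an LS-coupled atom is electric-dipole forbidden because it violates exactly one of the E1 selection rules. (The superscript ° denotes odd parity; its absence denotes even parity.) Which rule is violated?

the ΔJ = 0, ±1 rule

Initial level: S=1/2, L=1, J=1/2, parity odd. Final level: S=1/2, L=2, J=5/2, parity even.
ΔJ = 0, ±1 (not J=0↔0): J: 1/2 → 5/2, ΔJ = +2 — fails.
Parity must change: odd → even — ok.
ΔS = 0: S: 1/2 → 1/2 — ok.
ΔL = 0, ±1 (not L=0↔0): L: 1 → 2, ΔL = +1 — ok.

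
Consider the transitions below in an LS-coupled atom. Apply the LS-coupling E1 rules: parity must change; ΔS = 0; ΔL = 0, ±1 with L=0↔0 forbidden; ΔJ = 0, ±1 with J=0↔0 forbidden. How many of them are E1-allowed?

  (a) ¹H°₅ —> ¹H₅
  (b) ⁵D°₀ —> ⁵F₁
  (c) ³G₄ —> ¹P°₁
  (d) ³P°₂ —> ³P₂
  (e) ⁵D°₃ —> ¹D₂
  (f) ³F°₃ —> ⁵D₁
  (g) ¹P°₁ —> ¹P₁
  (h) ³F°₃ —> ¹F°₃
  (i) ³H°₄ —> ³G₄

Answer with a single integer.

5

(a) allowed
(b) allowed
(c) forbidden (ΔS, ΔL, ΔJ fail)
(d) allowed
(e) forbidden (ΔS fails)
(f) forbidden (ΔS, ΔJ fail)
(g) allowed
(h) forbidden (parity, ΔS fail)
(i) allowed
Total allowed: 5 of 9.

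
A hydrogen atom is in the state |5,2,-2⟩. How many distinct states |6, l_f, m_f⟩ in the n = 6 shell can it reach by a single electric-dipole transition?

E1 requires Δl = ±1, so l_f ∈ {1, 3}; with 0 ≤ l_f ≤ n_f−1 = 5, the allowed l_f values are {1, 3}.
For l_f = 1: m_f ∈ {m_i−1, m_i, m_i+1} ∩ [−1, 1] = {-1} → 1 state.
For l_f = 3: m_f ∈ {m_i−1, m_i, m_i+1} ∩ [−3, 3] = {-3, -2, -1} → 3 states.
Total: 4.

4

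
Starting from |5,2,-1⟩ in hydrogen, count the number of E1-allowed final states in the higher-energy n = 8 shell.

5

E1 requires Δl = ±1, so l_f ∈ {1, 3}; with 0 ≤ l_f ≤ n_f−1 = 7, the allowed l_f values are {1, 3}.
For l_f = 1: m_f ∈ {m_i−1, m_i, m_i+1} ∩ [−1, 1] = {-1, 0} → 2 states.
For l_f = 3: m_f ∈ {m_i−1, m_i, m_i+1} ∩ [−3, 3] = {-2, -1, 0} → 3 states.
Total: 5.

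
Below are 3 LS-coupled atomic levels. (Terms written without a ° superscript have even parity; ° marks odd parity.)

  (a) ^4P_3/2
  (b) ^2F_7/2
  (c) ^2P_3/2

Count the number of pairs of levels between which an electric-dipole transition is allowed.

(a)–(b): forbidden (parity, ΔS, ΔL, ΔJ).
(a)–(c): forbidden (parity, ΔS).
(b)–(c): forbidden (parity, ΔL, ΔJ).
Allowed pairs: 0 of 3.

0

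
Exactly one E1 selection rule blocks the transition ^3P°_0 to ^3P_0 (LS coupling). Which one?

the J=0 ↔ J=0 exclusion

Parity must change: odd → even — passes.
ΔS = 0: S: 1 → 1 — passes.
ΔL = 0, ±1 (not L=0↔0): L: 1 → 1, ΔL = +0 — passes.
ΔJ = 0, ±1 (not J=0↔0): J: 0 → 0, ΔJ = +0 — fails.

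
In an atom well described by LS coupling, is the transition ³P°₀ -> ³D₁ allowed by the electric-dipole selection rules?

Reading off the term symbols: S 1→1, L 1→2, J 0→1, parity odd→even.
ΔJ = 0, ±1 (not J=0↔0): J: 0 → 1, ΔJ = +1 — passes.
ΔL = 0, ±1 (not L=0↔0): L: 1 → 2, ΔL = +1 — passes.
Parity must change: odd → even — passes.
ΔS = 0: S: 1 → 1 — passes.
All four E1 rules are satisfied.

allowed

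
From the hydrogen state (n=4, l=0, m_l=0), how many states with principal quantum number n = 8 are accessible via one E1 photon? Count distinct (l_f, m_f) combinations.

3

E1 requires Δl = ±1, so l_f ∈ {-1, 1}; with 0 ≤ l_f ≤ n_f−1 = 7, the allowed l_f values are {1}.
For l_f = 1: m_f ∈ {m_i−1, m_i, m_i+1} ∩ [−1, 1] = {-1, 0, 1} → 3 states.
Total: 3.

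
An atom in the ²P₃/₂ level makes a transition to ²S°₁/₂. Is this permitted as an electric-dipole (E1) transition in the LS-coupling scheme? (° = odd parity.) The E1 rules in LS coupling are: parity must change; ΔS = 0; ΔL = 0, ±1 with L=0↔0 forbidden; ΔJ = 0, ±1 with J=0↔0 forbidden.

Initial level: S=1/2, L=1, J=3/2, parity even. Final level: S=1/2, L=0, J=1/2, parity odd.
Parity must change: even → odd — ok.
ΔS = 0: S: 1/2 → 1/2 — ok.
ΔL = 0, ±1 (not L=0↔0): L: 1 → 0, ΔL = -1 — ok.
ΔJ = 0, ±1 (not J=0↔0): J: 3/2 → 1/2, ΔJ = -1 — ok.
All four E1 rules are satisfied.

allowed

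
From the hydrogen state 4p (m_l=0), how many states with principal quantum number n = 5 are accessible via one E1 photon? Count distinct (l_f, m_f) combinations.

E1 requires Δl = ±1, so l_f ∈ {0, 2}; with 0 ≤ l_f ≤ n_f−1 = 4, the allowed l_f values are {0, 2}.
For l_f = 0: m_f ∈ {m_i−1, m_i, m_i+1} ∩ [−0, 0] = {0} → 1 state.
For l_f = 2: m_f ∈ {m_i−1, m_i, m_i+1} ∩ [−2, 2] = {-1, 0, 1} → 3 states.
Total: 4.

4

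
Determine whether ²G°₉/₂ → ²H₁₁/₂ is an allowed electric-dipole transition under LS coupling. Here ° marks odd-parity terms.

allowed

Parity must change: odd → even — ✓.
ΔS = 0: S: 1/2 → 1/2 — ✓.
ΔL = 0, ±1 (not L=0↔0): L: 4 → 5, ΔL = +1 — ✓.
ΔJ = 0, ±1 (not J=0↔0): J: 9/2 → 11/2, ΔJ = +1 — ✓.
All four E1 rules are satisfied.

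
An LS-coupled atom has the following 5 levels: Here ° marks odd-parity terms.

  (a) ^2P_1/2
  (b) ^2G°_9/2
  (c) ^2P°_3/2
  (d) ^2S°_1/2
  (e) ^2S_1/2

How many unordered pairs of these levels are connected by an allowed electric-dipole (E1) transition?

(a)–(b): forbidden (ΔL, ΔJ).
(a)–(c): allowed.
(a)–(d): allowed.
(a)–(e): forbidden (parity).
(b)–(c): forbidden (parity, ΔL, ΔJ).
(b)–(d): forbidden (parity, ΔL, ΔJ).
(b)–(e): forbidden (ΔL, ΔJ).
(c)–(d): forbidden (parity).
(c)–(e): allowed.
(d)–(e): forbidden (ΔL).
Allowed pairs: 3 of 10.

3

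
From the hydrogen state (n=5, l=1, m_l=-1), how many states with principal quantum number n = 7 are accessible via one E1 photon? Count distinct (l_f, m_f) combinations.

E1 requires Δl = ±1, so l_f ∈ {0, 2}; with 0 ≤ l_f ≤ n_f−1 = 6, the allowed l_f values are {0, 2}.
For l_f = 0: m_f ∈ {m_i−1, m_i, m_i+1} ∩ [−0, 0] = {0} → 1 state.
For l_f = 2: m_f ∈ {m_i−1, m_i, m_i+1} ∩ [−2, 2] = {-2, -1, 0} → 3 states.
Total: 4.

4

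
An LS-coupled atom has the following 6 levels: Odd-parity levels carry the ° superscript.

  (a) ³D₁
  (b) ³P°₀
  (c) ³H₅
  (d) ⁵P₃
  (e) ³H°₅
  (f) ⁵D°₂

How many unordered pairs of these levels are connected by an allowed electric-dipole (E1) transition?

3

(a)–(b): allowed.
(a)–(c): forbidden (parity, ΔL, ΔJ).
(a)–(d): forbidden (parity, ΔS, ΔJ).
(a)–(e): forbidden (ΔL, ΔJ).
(a)–(f): forbidden (ΔS).
(b)–(c): forbidden (ΔL, ΔJ).
(b)–(d): forbidden (ΔS, ΔJ).
(b)–(e): forbidden (parity, ΔL, ΔJ).
(b)–(f): forbidden (parity, ΔS, ΔJ).
(c)–(d): forbidden (parity, ΔS, ΔL, ΔJ).
(c)–(e): allowed.
(c)–(f): forbidden (ΔS, ΔL, ΔJ).
(d)–(e): forbidden (ΔS, ΔL, ΔJ).
(d)–(f): allowed.
(e)–(f): forbidden (parity, ΔS, ΔL, ΔJ).
Allowed pairs: 3 of 15.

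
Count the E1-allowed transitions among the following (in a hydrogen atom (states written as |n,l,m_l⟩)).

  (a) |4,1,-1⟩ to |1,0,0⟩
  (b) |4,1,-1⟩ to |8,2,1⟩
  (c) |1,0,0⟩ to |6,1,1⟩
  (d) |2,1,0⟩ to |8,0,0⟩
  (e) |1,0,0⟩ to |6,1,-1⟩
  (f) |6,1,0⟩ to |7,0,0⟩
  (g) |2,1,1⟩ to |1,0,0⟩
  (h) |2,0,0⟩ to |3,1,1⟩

7

(a) allowed
(b) forbidden — Δm_l = +2 (E1 requires Δm_l = 0, ±1)
(c) allowed
(d) allowed
(e) allowed
(f) allowed
(g) allowed
(h) allowed
Total allowed: 7 of 8.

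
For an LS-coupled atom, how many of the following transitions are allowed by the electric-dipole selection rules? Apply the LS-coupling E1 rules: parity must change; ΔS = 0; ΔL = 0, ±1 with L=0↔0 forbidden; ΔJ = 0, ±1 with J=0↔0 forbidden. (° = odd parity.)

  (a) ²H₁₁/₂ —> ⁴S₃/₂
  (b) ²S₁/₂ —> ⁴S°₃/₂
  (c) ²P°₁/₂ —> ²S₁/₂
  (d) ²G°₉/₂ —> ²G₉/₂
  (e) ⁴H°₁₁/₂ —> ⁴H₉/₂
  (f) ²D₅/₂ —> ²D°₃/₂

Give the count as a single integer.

(a) forbidden (parity, ΔS, ΔL, ΔJ fail)
(b) forbidden (ΔS, ΔL fail)
(c) allowed
(d) allowed
(e) allowed
(f) allowed
Total allowed: 4 of 6.

4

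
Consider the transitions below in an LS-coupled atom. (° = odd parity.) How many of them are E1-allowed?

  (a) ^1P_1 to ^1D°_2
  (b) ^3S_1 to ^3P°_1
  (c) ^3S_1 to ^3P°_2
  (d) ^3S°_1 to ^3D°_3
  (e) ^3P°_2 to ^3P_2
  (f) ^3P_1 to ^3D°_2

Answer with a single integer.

5

(a) allowed
(b) allowed
(c) allowed
(d) forbidden (parity, ΔL, ΔJ fail)
(e) allowed
(f) allowed
Total allowed: 5 of 6.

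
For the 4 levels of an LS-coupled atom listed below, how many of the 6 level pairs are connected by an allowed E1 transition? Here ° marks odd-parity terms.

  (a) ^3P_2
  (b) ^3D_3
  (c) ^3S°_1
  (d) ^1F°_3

1

(a)–(b): forbidden (parity).
(a)–(c): allowed.
(a)–(d): forbidden (ΔS, ΔL).
(b)–(c): forbidden (ΔL, ΔJ).
(b)–(d): forbidden (ΔS).
(c)–(d): forbidden (parity, ΔS, ΔL, ΔJ).
Allowed pairs: 1 of 6.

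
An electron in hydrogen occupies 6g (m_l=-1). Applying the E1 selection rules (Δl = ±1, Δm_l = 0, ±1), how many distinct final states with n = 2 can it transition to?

0

E1 requires l_f ∈ {3, 5}, but neither lies in [0, 1], so no final state is reachable.
Total: 0.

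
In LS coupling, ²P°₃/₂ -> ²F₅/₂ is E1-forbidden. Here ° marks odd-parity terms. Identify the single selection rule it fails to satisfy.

the ΔL = 0, ±1 rule

ΔS = 0: S: 1/2 → 1/2 — passes.
ΔJ = 0, ±1 (not J=0↔0): J: 3/2 → 5/2, ΔJ = +1 — passes.
ΔL = 0, ±1 (not L=0↔0): L: 1 → 3, ΔL = +2 — fails.
Parity must change: odd → even — passes.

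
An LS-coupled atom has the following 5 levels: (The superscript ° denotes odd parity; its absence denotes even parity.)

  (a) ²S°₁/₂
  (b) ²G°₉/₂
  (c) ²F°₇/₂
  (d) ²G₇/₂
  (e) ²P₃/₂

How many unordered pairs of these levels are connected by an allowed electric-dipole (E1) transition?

3

(a)–(b): forbidden (parity, ΔL, ΔJ).
(a)–(c): forbidden (parity, ΔL, ΔJ).
(a)–(d): forbidden (ΔL, ΔJ).
(a)–(e): allowed.
(b)–(c): forbidden (parity).
(b)–(d): allowed.
(b)–(e): forbidden (ΔL, ΔJ).
(c)–(d): allowed.
(c)–(e): forbidden (ΔL, ΔJ).
(d)–(e): forbidden (parity, ΔL, ΔJ).
Allowed pairs: 3 of 10.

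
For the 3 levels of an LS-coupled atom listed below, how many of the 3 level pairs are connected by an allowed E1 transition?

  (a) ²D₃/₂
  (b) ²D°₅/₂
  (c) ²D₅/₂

(a)–(b): allowed.
(a)–(c): forbidden (parity).
(b)–(c): allowed.
Allowed pairs: 2 of 3.

2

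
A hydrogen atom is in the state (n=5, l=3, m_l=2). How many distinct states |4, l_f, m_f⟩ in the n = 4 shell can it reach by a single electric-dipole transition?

E1 requires Δl = ±1, so l_f ∈ {2, 4}; with 0 ≤ l_f ≤ n_f−1 = 3, the allowed l_f values are {2}.
For l_f = 2: m_f ∈ {m_i−1, m_i, m_i+1} ∩ [−2, 2] = {1, 2} → 2 states.
Total: 2.

2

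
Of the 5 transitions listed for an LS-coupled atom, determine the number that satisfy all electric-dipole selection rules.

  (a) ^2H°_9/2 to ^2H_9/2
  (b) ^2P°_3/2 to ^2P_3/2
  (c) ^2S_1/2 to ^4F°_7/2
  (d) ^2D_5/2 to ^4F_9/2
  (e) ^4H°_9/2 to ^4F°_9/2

2

(a) allowed
(b) allowed
(c) forbidden (ΔS, ΔL, ΔJ fail)
(d) forbidden (parity, ΔS, ΔJ fail)
(e) forbidden (parity, ΔL fail)
Total allowed: 2 of 5.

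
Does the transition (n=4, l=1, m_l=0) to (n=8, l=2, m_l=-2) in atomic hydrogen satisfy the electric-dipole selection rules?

forbidden

Initial l = 1, final l = 2, so Δl = +1. E1 requires Δl = ±1: passes.
Δm_l = -2 − (0) = -2. E1 requires Δm_l = 0, ±1: fails.
The transition is electric-dipole forbidden.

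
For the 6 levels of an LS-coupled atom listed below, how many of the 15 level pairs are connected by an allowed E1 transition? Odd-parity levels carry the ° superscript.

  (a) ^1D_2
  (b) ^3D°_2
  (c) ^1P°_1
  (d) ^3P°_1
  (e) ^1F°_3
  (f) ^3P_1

(a)–(b): forbidden (ΔS).
(a)–(c): allowed.
(a)–(d): forbidden (ΔS).
(a)–(e): allowed.
(a)–(f): forbidden (parity, ΔS).
(b)–(c): forbidden (parity, ΔS).
(b)–(d): forbidden (parity).
(b)–(e): forbidden (parity, ΔS).
(b)–(f): allowed.
(c)–(d): forbidden (parity, ΔS).
(c)–(e): forbidden (parity, ΔL, ΔJ).
(c)–(f): forbidden (ΔS).
(d)–(e): forbidden (parity, ΔS, ΔL, ΔJ).
(d)–(f): allowed.
(e)–(f): forbidden (ΔS, ΔL, ΔJ).
Allowed pairs: 4 of 15.

4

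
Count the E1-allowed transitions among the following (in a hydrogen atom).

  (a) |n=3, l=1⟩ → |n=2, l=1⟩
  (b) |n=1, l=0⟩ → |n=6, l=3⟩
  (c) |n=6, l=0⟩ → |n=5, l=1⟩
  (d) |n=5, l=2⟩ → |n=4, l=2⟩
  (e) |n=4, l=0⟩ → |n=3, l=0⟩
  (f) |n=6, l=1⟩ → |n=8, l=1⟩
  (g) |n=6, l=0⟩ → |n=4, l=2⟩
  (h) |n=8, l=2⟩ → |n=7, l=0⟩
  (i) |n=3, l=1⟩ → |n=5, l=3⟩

(a) forbidden — Δl = +0 (E1 requires Δl = ±1)
(b) forbidden — Δl = +3 (E1 requires Δl = ±1)
(c) allowed
(d) forbidden — Δl = +0 (E1 requires Δl = ±1)
(e) forbidden — Δl = +0 (E1 requires Δl = ±1)
(f) forbidden — Δl = +0 (E1 requires Δl = ±1)
(g) forbidden — Δl = +2 (E1 requires Δl = ±1)
(h) forbidden — Δl = -2 (E1 requires Δl = ±1)
(i) forbidden — Δl = +2 (E1 requires Δl = ±1)
Total allowed: 1 of 9.

1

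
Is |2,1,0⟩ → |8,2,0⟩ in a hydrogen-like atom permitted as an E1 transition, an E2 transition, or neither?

Δl = 2 − 1 = +1; l_i + l_f = 3.
Δm_l = +0.
E1 (Δl = ±1, |Δm_l| ≤ 1): satisfied.
E2 (Δl = 0,±2, l_i+l_f ≥ 2, |Δm_l| ≤ 2): not satisfied.

E1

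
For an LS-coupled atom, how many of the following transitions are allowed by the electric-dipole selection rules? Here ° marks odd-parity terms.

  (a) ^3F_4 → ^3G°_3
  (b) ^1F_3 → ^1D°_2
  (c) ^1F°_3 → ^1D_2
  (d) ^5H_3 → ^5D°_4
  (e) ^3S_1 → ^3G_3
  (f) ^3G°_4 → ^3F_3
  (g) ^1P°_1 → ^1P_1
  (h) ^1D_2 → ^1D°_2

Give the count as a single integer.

(a) allowed
(b) allowed
(c) allowed
(d) forbidden (ΔL fails)
(e) forbidden (parity, ΔL, ΔJ fail)
(f) allowed
(g) allowed
(h) allowed
Total allowed: 6 of 8.

6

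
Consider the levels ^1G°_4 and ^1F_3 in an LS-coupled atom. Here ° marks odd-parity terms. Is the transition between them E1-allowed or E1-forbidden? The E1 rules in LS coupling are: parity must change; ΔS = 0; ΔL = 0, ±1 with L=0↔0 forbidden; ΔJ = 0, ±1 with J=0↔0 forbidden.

Reading off the term symbols: S 0→0, L 4→3, J 4→3, parity odd→even.
Parity must change: odd → even — ok.
ΔS = 0: S: 0 → 0 — ok.
ΔL = 0, ±1 (not L=0↔0): L: 4 → 3, ΔL = -1 — ok.
ΔJ = 0, ±1 (not J=0↔0): J: 4 → 3, ΔJ = -1 — ok.
All four E1 rules are satisfied.

allowed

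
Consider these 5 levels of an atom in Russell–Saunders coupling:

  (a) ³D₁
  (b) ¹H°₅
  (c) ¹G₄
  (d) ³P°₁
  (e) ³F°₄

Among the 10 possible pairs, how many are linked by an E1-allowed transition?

(a)–(b): forbidden (ΔS, ΔL, ΔJ).
(a)–(c): forbidden (parity, ΔS, ΔL, ΔJ).
(a)–(d): allowed.
(a)–(e): forbidden (ΔJ).
(b)–(c): allowed.
(b)–(d): forbidden (parity, ΔS, ΔL, ΔJ).
(b)–(e): forbidden (parity, ΔS, ΔL).
(c)–(d): forbidden (ΔS, ΔL, ΔJ).
(c)–(e): forbidden (ΔS).
(d)–(e): forbidden (parity, ΔL, ΔJ).
Allowed pairs: 2 of 10.

2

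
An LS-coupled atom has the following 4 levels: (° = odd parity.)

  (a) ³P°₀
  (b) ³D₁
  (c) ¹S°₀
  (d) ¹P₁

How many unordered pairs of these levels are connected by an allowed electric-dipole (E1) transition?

(a)–(b): allowed.
(a)–(c): forbidden (parity, ΔS, ΔJ).
(a)–(d): forbidden (ΔS).
(b)–(c): forbidden (ΔS, ΔL).
(b)–(d): forbidden (parity, ΔS).
(c)–(d): allowed.
Allowed pairs: 2 of 6.

2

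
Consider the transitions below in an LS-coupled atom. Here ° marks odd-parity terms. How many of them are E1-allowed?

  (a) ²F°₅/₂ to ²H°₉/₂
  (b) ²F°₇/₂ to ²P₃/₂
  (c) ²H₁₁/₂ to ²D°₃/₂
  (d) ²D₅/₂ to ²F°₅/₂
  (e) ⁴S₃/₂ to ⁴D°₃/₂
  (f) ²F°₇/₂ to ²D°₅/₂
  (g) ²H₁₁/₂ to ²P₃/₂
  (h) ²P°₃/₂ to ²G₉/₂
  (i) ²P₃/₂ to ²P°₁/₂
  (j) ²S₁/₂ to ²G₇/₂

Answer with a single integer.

2

(a) forbidden (parity, ΔL, ΔJ fail)
(b) forbidden (ΔL, ΔJ fail)
(c) forbidden (ΔL, ΔJ fail)
(d) allowed
(e) forbidden (ΔL fails)
(f) forbidden (parity fails)
(g) forbidden (parity, ΔL, ΔJ fail)
(h) forbidden (ΔL, ΔJ fail)
(i) allowed
(j) forbidden (parity, ΔL, ΔJ fail)
Total allowed: 2 of 10.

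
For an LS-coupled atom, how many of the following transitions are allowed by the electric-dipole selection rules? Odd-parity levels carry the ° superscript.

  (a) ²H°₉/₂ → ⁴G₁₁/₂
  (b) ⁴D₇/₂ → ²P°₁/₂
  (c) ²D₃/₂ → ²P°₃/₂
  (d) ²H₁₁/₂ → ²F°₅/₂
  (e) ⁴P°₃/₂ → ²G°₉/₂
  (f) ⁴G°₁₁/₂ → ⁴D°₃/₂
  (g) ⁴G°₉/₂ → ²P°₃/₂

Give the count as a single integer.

(a) forbidden (ΔS fails)
(b) forbidden (ΔS, ΔJ fail)
(c) allowed
(d) forbidden (ΔL, ΔJ fail)
(e) forbidden (parity, ΔS, ΔL, ΔJ fail)
(f) forbidden (parity, ΔL, ΔJ fail)
(g) forbidden (parity, ΔS, ΔL, ΔJ fail)
Total allowed: 1 of 7.

1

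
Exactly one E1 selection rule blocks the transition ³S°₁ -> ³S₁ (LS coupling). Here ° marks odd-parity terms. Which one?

the L=0 ↔ L=0 exclusion

Reading off the term symbols: S 1→1, L 0→0, J 1→1, parity odd→even.
Parity must change: odd → even — ok.
ΔS = 0: S: 1 → 1 — ok.
ΔL = 0, ±1 (not L=0↔0): L: 0 → 0, ΔL = +0 — fails.
ΔJ = 0, ±1 (not J=0↔0): J: 1 → 1, ΔJ = +0 — ok.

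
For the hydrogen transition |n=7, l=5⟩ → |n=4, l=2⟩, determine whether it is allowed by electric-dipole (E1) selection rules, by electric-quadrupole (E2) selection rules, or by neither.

neither

Δl = 2 − 5 = -3; l_i + l_f = 7.
E1 (Δl = ±1): not satisfied.
E2 (Δl = 0,±2, l_i+l_f ≥ 2): not satisfied.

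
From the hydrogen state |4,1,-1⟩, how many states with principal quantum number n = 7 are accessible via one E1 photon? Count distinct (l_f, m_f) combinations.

E1 requires Δl = ±1, so l_f ∈ {0, 2}; with 0 ≤ l_f ≤ n_f−1 = 6, the allowed l_f values are {0, 2}.
For l_f = 0: m_f ∈ {m_i−1, m_i, m_i+1} ∩ [−0, 0] = {0} → 1 state.
For l_f = 2: m_f ∈ {m_i−1, m_i, m_i+1} ∩ [−2, 2] = {-2, -1, 0} → 3 states.
Total: 4.

4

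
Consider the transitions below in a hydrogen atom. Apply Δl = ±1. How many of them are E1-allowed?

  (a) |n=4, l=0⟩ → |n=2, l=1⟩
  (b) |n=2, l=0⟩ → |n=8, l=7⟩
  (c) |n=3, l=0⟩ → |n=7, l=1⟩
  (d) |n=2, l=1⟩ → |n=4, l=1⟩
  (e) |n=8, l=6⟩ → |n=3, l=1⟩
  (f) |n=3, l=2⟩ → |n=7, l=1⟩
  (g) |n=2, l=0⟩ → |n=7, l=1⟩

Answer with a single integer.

(a) allowed
(b) forbidden — Δl = +7 (E1 requires Δl = ±1)
(c) allowed
(d) forbidden — Δl = +0 (E1 requires Δl = ±1)
(e) forbidden — Δl = -5 (E1 requires Δl = ±1)
(f) allowed
(g) allowed
Total allowed: 4 of 7.

4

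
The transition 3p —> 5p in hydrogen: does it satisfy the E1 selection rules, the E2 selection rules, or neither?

Δl = 1 − 1 = +0; l_i + l_f = 2.
E1 (Δl = ±1): not satisfied.
E2 (Δl = 0,±2, l_i+l_f ≥ 2): satisfied.

E2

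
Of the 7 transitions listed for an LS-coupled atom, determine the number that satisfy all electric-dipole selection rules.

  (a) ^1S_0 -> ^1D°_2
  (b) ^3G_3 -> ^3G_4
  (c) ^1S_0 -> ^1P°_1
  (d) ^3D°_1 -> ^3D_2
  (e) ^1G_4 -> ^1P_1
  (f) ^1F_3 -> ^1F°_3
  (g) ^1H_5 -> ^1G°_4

(a) forbidden (ΔL, ΔJ fail)
(b) forbidden (parity fails)
(c) allowed
(d) allowed
(e) forbidden (parity, ΔL, ΔJ fail)
(f) allowed
(g) allowed
Total allowed: 4 of 7.

4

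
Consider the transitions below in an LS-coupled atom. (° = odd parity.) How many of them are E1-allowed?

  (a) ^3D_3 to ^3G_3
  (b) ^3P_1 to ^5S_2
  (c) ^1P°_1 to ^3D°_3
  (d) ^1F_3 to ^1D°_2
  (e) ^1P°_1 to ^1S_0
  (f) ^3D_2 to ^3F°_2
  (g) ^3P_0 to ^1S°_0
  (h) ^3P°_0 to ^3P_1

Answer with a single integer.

4

(a) forbidden (parity, ΔL fail)
(b) forbidden (parity, ΔS fail)
(c) forbidden (parity, ΔS, ΔJ fail)
(d) allowed
(e) allowed
(f) allowed
(g) forbidden (ΔS, ΔJ fail)
(h) allowed
Total allowed: 4 of 8.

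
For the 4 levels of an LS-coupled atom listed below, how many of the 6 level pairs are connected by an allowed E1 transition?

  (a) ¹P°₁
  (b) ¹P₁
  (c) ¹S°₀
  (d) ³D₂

(a)–(b): allowed.
(a)–(c): forbidden (parity).
(a)–(d): forbidden (ΔS).
(b)–(c): allowed.
(b)–(d): forbidden (parity, ΔS).
(c)–(d): forbidden (ΔS, ΔL, ΔJ).
Allowed pairs: 2 of 6.

2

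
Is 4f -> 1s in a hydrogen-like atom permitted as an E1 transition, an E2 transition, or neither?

neither

Δl = 0 − 3 = -3; l_i + l_f = 3.
E1 (Δl = ±1): not satisfied.
E2 (Δl = 0,±2, l_i+l_f ≥ 2): not satisfied.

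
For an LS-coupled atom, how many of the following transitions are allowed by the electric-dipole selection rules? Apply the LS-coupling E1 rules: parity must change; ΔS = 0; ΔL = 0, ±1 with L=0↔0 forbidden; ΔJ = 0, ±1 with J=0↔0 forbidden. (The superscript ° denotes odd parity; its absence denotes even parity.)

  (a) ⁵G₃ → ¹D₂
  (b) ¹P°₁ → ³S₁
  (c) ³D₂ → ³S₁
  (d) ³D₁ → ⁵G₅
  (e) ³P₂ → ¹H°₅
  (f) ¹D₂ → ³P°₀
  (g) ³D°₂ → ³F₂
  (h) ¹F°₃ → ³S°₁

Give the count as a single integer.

(a) forbidden (parity, ΔS, ΔL fail)
(b) forbidden (ΔS fails)
(c) forbidden (parity, ΔL fail)
(d) forbidden (parity, ΔS, ΔL, ΔJ fail)
(e) forbidden (ΔS, ΔL, ΔJ fail)
(f) forbidden (ΔS, ΔJ fail)
(g) allowed
(h) forbidden (parity, ΔS, ΔL, ΔJ fail)
Total allowed: 1 of 8.

1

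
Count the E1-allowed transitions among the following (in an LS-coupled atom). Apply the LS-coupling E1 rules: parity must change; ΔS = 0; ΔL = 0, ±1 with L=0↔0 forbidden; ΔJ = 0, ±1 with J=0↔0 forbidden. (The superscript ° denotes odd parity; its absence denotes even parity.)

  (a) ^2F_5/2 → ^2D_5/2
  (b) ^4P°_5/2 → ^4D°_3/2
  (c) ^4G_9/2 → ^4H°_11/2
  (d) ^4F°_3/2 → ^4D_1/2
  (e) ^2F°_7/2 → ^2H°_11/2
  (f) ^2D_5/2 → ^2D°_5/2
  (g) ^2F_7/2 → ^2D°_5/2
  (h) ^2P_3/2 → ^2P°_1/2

5

(a) forbidden (parity fails)
(b) forbidden (parity fails)
(c) allowed
(d) allowed
(e) forbidden (parity, ΔL, ΔJ fail)
(f) allowed
(g) allowed
(h) allowed
Total allowed: 5 of 8.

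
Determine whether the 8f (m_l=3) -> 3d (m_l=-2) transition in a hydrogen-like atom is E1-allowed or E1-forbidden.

Initial l = 3, final l = 2, so Δl = -1. E1 requires Δl = ±1: ok.
m_l: 3 → -2 (Δm_l = -5). |Δm_l| ≤ 1 fails.
The transition is electric-dipole forbidden.

forbidden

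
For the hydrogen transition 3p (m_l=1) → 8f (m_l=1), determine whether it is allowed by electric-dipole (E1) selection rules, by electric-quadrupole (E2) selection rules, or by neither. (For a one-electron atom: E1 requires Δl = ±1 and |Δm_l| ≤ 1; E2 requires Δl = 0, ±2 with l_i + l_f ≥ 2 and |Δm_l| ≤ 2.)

Δl = 3 − 1 = +2; l_i + l_f = 4.
Δm_l = +0.
E1 (Δl = ±1, |Δm_l| ≤ 1): not satisfied.
E2 (Δl = 0,±2, l_i+l_f ≥ 2, |Δm_l| ≤ 2): satisfied.

E2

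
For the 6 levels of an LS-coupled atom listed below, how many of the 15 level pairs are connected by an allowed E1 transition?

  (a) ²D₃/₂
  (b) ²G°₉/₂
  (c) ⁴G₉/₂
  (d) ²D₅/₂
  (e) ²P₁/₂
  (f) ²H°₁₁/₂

0

(a)–(b): forbidden (ΔL, ΔJ).
(a)–(c): forbidden (parity, ΔS, ΔL, ΔJ).
(a)–(d): forbidden (parity).
(a)–(e): forbidden (parity).
(a)–(f): forbidden (ΔL, ΔJ).
(b)–(c): forbidden (ΔS).
(b)–(d): forbidden (ΔL, ΔJ).
(b)–(e): forbidden (ΔL, ΔJ).
(b)–(f): forbidden (parity).
(c)–(d): forbidden (parity, ΔS, ΔL, ΔJ).
(c)–(e): forbidden (parity, ΔS, ΔL, ΔJ).
(c)–(f): forbidden (ΔS).
(d)–(e): forbidden (parity, ΔJ).
(d)–(f): forbidden (ΔL, ΔJ).
(e)–(f): forbidden (ΔL, ΔJ).
Allowed pairs: 0 of 15.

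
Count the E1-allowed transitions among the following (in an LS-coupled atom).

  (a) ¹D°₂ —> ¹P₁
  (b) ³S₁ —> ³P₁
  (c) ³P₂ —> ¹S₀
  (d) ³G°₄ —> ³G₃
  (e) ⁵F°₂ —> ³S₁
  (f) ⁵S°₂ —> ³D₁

(a) allowed
(b) forbidden (parity fails)
(c) forbidden (parity, ΔS, ΔJ fail)
(d) allowed
(e) forbidden (ΔS, ΔL fail)
(f) forbidden (ΔS, ΔL fail)
Total allowed: 2 of 6.

2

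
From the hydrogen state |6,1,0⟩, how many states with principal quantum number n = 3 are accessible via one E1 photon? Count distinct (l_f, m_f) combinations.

4

E1 requires Δl = ±1, so l_f ∈ {0, 2}; with 0 ≤ l_f ≤ n_f−1 = 2, the allowed l_f values are {0, 2}.
For l_f = 0: m_f ∈ {m_i−1, m_i, m_i+1} ∩ [−0, 0] = {0} → 1 state.
For l_f = 2: m_f ∈ {m_i−1, m_i, m_i+1} ∩ [−2, 2] = {-1, 0, 1} → 3 states.
Total: 4.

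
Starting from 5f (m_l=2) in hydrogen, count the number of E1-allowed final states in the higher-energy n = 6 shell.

5

E1 requires Δl = ±1, so l_f ∈ {2, 4}; with 0 ≤ l_f ≤ n_f−1 = 5, the allowed l_f values are {2, 4}.
For l_f = 2: m_f ∈ {m_i−1, m_i, m_i+1} ∩ [−2, 2] = {1, 2} → 2 states.
For l_f = 4: m_f ∈ {m_i−1, m_i, m_i+1} ∩ [−4, 4] = {1, 2, 3} → 3 states.
Total: 5.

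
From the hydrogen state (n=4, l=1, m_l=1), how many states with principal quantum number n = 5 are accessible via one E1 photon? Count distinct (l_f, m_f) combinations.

4

E1 requires Δl = ±1, so l_f ∈ {0, 2}; with 0 ≤ l_f ≤ n_f−1 = 4, the allowed l_f values are {0, 2}.
For l_f = 0: m_f ∈ {m_i−1, m_i, m_i+1} ∩ [−0, 0] = {0} → 1 state.
For l_f = 2: m_f ∈ {m_i−1, m_i, m_i+1} ∩ [−2, 2] = {0, 1, 2} → 3 states.
Total: 4.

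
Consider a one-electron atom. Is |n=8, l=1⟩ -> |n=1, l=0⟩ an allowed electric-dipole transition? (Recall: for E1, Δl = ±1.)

Δl = 0 − 1 = -1; the E1 rule Δl = ±1 is ✓.
All E1 selection rules are satisfied.

allowed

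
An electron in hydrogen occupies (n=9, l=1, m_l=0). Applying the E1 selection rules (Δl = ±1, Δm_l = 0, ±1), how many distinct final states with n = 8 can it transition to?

4

E1 requires Δl = ±1, so l_f ∈ {0, 2}; with 0 ≤ l_f ≤ n_f−1 = 7, the allowed l_f values are {0, 2}.
For l_f = 0: m_f ∈ {m_i−1, m_i, m_i+1} ∩ [−0, 0] = {0} → 1 state.
For l_f = 2: m_f ∈ {m_i−1, m_i, m_i+1} ∩ [−2, 2] = {-1, 0, 1} → 3 states.
Total: 4.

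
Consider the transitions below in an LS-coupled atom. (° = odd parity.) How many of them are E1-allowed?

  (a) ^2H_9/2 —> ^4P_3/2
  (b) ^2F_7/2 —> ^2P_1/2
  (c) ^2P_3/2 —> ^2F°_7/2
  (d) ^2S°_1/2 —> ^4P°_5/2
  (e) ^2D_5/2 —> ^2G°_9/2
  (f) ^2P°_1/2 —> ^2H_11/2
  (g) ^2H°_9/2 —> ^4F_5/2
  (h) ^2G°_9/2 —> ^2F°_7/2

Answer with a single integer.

0

(a) forbidden (parity, ΔS, ΔL, ΔJ fail)
(b) forbidden (parity, ΔL, ΔJ fail)
(c) forbidden (ΔL, ΔJ fail)
(d) forbidden (parity, ΔS, ΔJ fail)
(e) forbidden (ΔL, ΔJ fail)
(f) forbidden (ΔL, ΔJ fail)
(g) forbidden (ΔS, ΔL, ΔJ fail)
(h) forbidden (parity fails)
Total allowed: 0 of 8.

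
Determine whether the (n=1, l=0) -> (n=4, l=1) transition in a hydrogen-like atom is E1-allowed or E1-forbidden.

allowed

l: 0 → 1 (Δl = +1). Δl = ±1 passes.
All E1 selection rules are satisfied.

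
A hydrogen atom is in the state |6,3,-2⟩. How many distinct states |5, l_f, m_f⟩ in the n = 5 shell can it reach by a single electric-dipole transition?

5

E1 requires Δl = ±1, so l_f ∈ {2, 4}; with 0 ≤ l_f ≤ n_f−1 = 4, the allowed l_f values are {2, 4}.
For l_f = 2: m_f ∈ {m_i−1, m_i, m_i+1} ∩ [−2, 2] = {-2, -1} → 2 states.
For l_f = 4: m_f ∈ {m_i−1, m_i, m_i+1} ∩ [−4, 4] = {-3, -2, -1} → 3 states.
Total: 5.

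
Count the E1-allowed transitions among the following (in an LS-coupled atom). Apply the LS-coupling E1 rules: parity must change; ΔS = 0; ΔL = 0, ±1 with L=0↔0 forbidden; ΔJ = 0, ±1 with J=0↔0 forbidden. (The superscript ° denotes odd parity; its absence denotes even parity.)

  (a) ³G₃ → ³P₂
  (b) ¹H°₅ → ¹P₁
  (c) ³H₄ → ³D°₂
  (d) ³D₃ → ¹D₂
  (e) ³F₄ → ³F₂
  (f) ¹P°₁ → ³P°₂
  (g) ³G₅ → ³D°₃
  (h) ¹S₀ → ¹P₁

0

(a) forbidden (parity, ΔL fail)
(b) forbidden (ΔL, ΔJ fail)
(c) forbidden (ΔL, ΔJ fail)
(d) forbidden (parity, ΔS fail)
(e) forbidden (parity, ΔJ fail)
(f) forbidden (parity, ΔS fail)
(g) forbidden (ΔL, ΔJ fail)
(h) forbidden (parity fails)
Total allowed: 0 of 8.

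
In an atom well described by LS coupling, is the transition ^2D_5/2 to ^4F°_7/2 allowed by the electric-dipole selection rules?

ΔJ = 0, ±1 (not J=0↔0): J: 5/2 → 7/2, ΔJ = +1 — ✓.
ΔS = 0: S: 1/2 → 3/2 — ✗.
ΔL = 0, ±1 (not L=0↔0): L: 2 → 3, ΔL = +1 — ✓.
Parity must change: even → odd — ✓.
Rule(s) violated: ΔS.

forbidden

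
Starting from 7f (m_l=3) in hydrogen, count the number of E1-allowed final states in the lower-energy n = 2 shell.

0

E1 requires l_f ∈ {2, 4}, but neither lies in [0, 1], so no final state is reachable.
Total: 0.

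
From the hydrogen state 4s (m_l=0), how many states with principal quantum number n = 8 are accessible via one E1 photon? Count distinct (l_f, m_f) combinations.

3

E1 requires Δl = ±1, so l_f ∈ {-1, 1}; with 0 ≤ l_f ≤ n_f−1 = 7, the allowed l_f values are {1}.
For l_f = 1: m_f ∈ {m_i−1, m_i, m_i+1} ∩ [−1, 1] = {-1, 0, 1} → 3 states.
Total: 3.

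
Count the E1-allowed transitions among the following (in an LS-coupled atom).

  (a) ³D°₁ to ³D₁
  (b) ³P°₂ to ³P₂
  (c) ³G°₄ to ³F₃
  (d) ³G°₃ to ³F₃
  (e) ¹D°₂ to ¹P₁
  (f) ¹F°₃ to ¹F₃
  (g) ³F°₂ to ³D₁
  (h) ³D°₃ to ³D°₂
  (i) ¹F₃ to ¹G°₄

8

(a) allowed
(b) allowed
(c) allowed
(d) allowed
(e) allowed
(f) allowed
(g) allowed
(h) forbidden (parity fails)
(i) allowed
Total allowed: 8 of 9.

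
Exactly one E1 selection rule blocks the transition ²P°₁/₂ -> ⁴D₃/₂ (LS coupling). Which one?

the ΔS = 0 rule

Parity must change: odd → even — passes.
ΔS = 0: S: 1/2 → 3/2 — fails.
ΔL = 0, ±1 (not L=0↔0): L: 1 → 2, ΔL = +1 — passes.
ΔJ = 0, ±1 (not J=0↔0): J: 1/2 → 3/2, ΔJ = +1 — passes.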